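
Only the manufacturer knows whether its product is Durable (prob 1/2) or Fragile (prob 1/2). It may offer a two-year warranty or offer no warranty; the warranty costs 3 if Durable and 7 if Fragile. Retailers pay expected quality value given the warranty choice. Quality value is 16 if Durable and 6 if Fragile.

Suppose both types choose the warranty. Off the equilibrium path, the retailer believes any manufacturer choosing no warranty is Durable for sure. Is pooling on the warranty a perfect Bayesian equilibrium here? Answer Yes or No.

On path, the retailer holds the prior and pays 1/2·16 + 1/2·6 = 11. Off path (no warranty), believing Durable, it pays 16.
Durable: the warranty nets 11 − 3 = 8; no warranty nets 16. Durable would deviate.
Fragile: the warranty nets 11 − 7 = 4; no warranty nets 16. Fragile would deviate.
A type deviates, so pooling fails.

No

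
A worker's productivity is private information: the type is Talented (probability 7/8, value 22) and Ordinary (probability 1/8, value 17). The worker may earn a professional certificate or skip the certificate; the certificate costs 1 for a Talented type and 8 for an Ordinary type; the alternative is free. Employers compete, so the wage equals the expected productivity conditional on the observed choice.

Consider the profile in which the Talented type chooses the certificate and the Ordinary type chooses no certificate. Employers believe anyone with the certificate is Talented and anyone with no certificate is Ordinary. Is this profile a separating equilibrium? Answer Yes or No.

Under these beliefs, the certificate earns wage 22 and no certificate earns wage 17.
Talented: the certificate nets 22 − 1 = 21; no certificate nets 17. Talented prefers the certificate.
Ordinary: the certificate nets 22 − 8 = 14; no certificate nets 17. Ordinary prefers no certificate.
Neither type deviates, so the separating profile is an equilibrium.

Yes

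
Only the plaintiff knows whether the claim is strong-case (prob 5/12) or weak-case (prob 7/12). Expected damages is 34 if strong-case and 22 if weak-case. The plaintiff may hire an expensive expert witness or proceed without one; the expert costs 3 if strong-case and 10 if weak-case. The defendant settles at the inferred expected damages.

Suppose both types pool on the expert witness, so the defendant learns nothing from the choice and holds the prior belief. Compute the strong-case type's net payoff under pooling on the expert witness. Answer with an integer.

24

Pooled settlement = 5/12·34 + 7/12·22 = 27.
strong-case pays cost 3 for the expert witness, so net payoff = 27 − 3 = 24.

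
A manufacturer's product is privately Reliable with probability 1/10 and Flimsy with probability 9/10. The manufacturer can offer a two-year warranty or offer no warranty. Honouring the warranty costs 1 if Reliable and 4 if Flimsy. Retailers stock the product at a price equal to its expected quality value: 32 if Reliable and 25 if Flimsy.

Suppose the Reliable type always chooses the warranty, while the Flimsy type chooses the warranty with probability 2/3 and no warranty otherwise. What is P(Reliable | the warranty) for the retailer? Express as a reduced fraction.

P(the warranty) = (1/10)·1 + (9/10)·(2/3) = 7/10.
By Bayes' rule, P(Reliable | the warranty) = (1/10) / (7/10) = 1/7.

1/7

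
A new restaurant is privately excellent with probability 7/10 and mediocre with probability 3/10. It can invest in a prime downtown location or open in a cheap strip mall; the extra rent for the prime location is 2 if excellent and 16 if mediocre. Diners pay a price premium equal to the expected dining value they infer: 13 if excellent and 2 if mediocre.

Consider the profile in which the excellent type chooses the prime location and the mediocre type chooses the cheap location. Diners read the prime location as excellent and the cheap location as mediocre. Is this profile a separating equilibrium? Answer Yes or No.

Under these beliefs, the prime location earns price premium 13 and the cheap location earns price premium 2.
excellent: the prime location nets 13 − 2 = 11; the cheap location nets 2. excellent prefers the prime location.
mediocre: the prime location nets 13 − 16 = -3; the cheap location nets 2. mediocre prefers the cheap location.
Neither type deviates, so the separating profile is an equilibrium.

Yes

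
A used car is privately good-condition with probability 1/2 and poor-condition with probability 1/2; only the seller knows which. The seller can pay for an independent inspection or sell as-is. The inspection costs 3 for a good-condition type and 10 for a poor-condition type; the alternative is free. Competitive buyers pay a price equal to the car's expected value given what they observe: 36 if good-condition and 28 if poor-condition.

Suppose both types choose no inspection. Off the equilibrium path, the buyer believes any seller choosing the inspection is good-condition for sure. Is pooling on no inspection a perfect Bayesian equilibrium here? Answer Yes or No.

No

On path, the buyer holds the prior and pays 1/2·36 + 1/2·28 = 32. Off path (the inspection), believing good-condition, it pays 36.
good-condition: no inspection nets 32; the inspection nets 36 − 3 = 33. good-condition would deviate.
poor-condition: no inspection nets 32; the inspection nets 36 − 10 = 26. poor-condition stays.
A type deviates, so pooling fails.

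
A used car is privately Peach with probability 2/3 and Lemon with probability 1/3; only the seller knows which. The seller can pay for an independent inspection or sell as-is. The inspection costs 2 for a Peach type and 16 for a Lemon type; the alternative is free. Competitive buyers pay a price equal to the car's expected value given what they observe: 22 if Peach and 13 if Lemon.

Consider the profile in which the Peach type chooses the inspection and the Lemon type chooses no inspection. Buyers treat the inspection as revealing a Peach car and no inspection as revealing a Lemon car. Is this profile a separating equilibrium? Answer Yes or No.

Yes

Under these beliefs, the inspection earns price 22 and no inspection earns price 13.
Peach: the inspection nets 22 − 2 = 20; no inspection nets 13. Peach prefers the inspection.
Lemon: the inspection nets 22 − 16 = 6; no inspection nets 13. Lemon prefers no inspection.
Neither type deviates, so the separating profile is an equilibrium.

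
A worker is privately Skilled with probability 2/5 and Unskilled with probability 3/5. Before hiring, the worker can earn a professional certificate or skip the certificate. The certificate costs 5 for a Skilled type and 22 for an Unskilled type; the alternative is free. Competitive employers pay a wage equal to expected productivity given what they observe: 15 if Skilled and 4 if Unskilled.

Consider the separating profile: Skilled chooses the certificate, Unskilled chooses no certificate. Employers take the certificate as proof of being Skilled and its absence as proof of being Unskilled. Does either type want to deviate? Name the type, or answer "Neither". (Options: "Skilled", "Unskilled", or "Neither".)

Neither

The certificate pays 15; no certificate pays 4.
Skilled: assigned the certificate, nets 15 − 5 = 10; deviating to no certificate nets 4.
Unskilled: assigned no certificate, nets 4; deviating to the certificate nets 15 − 22 = -7.
Both types strictly prefer their assigned action; no profitable deviation.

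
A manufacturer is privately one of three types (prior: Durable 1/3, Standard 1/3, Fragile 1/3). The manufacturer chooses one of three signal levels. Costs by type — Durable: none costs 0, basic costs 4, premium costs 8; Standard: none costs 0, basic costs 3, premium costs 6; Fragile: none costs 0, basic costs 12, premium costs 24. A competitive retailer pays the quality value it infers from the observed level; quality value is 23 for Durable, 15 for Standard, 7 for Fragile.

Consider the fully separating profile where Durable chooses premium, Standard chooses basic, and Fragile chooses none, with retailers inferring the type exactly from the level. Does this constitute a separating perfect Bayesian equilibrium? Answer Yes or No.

No

Separating prices: premium → 23, basic → 15, none → 7.
Durable (assigned premium): none: 7 − 0 = 7; basic: 15 − 4 = 11; premium: 23 − 8 = 15. Durable stays.
Standard (assigned basic): none: 7 − 0 = 7; basic: 15 − 3 = 12; premium: 23 − 6 = 17. Standard prefers premium.
Fragile (assigned none): none: 7 − 0 = 7; basic: 15 − 12 = 3; premium: 23 − 24 = -1. Fragile stays.
At least one type deviates; the separating profile fails.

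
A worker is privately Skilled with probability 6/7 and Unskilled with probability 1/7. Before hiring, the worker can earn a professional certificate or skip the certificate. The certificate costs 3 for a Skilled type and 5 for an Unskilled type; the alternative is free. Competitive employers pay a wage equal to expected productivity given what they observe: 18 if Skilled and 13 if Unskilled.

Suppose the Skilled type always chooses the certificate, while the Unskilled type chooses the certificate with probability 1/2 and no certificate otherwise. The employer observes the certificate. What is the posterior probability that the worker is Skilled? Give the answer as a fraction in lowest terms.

P(the certificate) = (6/7)·1 + (1/7)·(1/2) = 13/14.
By Bayes' rule, P(Skilled | the certificate) = (6/7) / (13/14) = 12/13.

12/13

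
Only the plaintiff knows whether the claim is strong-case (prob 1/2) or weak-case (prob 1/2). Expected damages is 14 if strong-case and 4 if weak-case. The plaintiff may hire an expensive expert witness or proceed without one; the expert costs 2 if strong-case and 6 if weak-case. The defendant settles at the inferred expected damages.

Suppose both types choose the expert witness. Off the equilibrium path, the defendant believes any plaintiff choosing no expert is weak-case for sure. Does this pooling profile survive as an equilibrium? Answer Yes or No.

On path, the defendant holds the prior and pays 1/2·14 + 1/2·4 = 9. Off path (no expert), believing weak-case, it pays 4.
strong-case: the expert witness nets 9 − 2 = 7; no expert nets 4. strong-case stays.
weak-case: the expert witness nets 9 − 6 = 3; no expert nets 4. weak-case would deviate.
A type deviates, so pooling fails.

No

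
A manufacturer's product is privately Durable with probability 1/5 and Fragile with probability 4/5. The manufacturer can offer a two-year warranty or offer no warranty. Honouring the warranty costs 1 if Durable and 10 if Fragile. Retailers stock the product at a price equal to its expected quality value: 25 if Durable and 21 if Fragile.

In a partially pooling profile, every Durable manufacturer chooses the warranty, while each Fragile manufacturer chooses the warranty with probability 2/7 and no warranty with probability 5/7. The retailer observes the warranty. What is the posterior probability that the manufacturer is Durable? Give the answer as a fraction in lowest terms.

P(the warranty) = (1/5)·1 + (4/5)·(2/7) = 3/7.
By Bayes' rule, P(Durable | the warranty) = (1/5) / (3/7) = 7/15.

7/15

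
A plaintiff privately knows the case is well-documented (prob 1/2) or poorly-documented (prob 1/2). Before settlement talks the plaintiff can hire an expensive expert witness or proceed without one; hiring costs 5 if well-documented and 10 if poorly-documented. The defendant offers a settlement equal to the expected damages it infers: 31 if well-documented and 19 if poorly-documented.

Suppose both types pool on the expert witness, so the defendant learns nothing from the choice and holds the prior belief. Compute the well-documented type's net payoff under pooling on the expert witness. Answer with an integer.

Pooled settlement = 1/2·31 + 1/2·19 = 25.
well-documented pays cost 5 for the expert witness, so net payoff = 25 − 5 = 20.

20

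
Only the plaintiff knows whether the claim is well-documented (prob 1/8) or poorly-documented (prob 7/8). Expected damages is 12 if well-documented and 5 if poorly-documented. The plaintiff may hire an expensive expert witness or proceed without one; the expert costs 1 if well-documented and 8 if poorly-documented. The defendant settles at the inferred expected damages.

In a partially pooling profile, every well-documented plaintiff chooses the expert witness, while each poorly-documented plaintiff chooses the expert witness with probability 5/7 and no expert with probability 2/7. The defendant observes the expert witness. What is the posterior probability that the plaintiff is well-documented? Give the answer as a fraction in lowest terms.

1/6

P(the expert witness) = (1/8)·1 + (7/8)·(5/7) = 3/4.
By Bayes' rule, P(well-documented | the expert witness) = (1/8) / (3/4) = 1/6.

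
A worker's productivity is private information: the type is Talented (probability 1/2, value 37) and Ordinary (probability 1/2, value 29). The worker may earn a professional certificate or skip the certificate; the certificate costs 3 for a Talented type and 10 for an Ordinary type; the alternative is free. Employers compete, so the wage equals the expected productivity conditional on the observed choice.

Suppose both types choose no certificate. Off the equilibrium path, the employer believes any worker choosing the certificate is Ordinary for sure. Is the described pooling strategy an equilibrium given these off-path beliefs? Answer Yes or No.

Yes

On path, the employer holds the prior and pays 1/2·37 + 1/2·29 = 33. Off path (the certificate), believing Ordinary, it pays 29.
Talented: no certificate nets 33; the certificate nets 29 − 3 = 26. Talented stays.
Ordinary: no certificate nets 33; the certificate nets 29 − 10 = 19. Ordinary stays.
No type deviates, so pooling is sustained.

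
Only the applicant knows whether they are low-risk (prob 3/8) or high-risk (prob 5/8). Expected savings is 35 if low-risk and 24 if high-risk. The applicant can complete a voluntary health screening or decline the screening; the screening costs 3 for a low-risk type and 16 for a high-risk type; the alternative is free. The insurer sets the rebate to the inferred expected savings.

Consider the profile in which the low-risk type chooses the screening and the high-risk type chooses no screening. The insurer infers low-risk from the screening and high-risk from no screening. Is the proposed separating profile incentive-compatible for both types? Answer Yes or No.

Yes

Under these beliefs, the screening earns rebate 35 and no screening earns rebate 24.
low-risk: the screening nets 35 − 3 = 32; no screening nets 24. low-risk prefers the screening.
high-risk: the screening nets 35 − 16 = 19; no screening nets 24. high-risk prefers no screening.
Neither type deviates, so the separating profile is an equilibrium.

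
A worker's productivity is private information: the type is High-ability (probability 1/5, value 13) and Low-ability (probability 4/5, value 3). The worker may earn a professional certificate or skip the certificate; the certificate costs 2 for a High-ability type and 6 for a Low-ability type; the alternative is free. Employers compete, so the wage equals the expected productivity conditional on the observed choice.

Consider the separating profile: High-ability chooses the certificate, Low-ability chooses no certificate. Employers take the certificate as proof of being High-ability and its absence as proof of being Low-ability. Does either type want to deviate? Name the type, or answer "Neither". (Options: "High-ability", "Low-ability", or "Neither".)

The certificate pays 13; no certificate pays 3.
High-ability: assigned the certificate, nets 13 − 2 = 11; deviating to no certificate nets 3.
Low-ability: assigned no certificate, nets 3; deviating to the certificate nets 13 − 6 = 7.
The Low-ability type gains 4 by deviating.

Low-ability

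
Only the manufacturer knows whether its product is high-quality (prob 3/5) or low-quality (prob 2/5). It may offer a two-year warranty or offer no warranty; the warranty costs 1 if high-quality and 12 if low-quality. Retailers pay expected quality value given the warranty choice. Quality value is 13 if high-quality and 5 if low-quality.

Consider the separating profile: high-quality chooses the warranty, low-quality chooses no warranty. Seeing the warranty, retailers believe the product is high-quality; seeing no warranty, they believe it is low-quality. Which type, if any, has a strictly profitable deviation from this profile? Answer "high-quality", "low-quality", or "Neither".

The warranty pays 13; no warranty pays 5.
high-quality: assigned the warranty, nets 13 − 1 = 12; deviating to no warranty nets 5.
low-quality: assigned no warranty, nets 5; deviating to the warranty nets 13 − 12 = 1.
Both types strictly prefer their assigned action; no profitable deviation.

Neither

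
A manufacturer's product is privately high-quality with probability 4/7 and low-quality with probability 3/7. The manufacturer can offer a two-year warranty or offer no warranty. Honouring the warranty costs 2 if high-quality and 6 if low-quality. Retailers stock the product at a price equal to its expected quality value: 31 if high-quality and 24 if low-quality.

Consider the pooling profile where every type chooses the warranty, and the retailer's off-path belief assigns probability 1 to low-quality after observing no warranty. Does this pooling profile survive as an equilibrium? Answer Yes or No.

No

On path, the retailer holds the prior and pays 4/7·31 + 3/7·24 = 28. Off path (no warranty), believing low-quality, it pays 24.
high-quality: the warranty nets 28 − 2 = 26; no warranty nets 24. high-quality stays.
low-quality: the warranty nets 28 − 6 = 22; no warranty nets 24. low-quality would deviate.
A type deviates, so pooling fails.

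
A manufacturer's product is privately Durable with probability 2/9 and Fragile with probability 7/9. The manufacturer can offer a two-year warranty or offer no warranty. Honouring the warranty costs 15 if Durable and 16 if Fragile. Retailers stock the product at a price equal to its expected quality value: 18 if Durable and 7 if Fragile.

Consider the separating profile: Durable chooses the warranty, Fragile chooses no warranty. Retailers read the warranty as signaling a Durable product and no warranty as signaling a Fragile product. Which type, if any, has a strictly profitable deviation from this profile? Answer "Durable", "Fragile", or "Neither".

Durable

The warranty pays 18; no warranty pays 7.
Durable: assigned the warranty, nets 18 − 15 = 3; deviating to no warranty nets 7.
Fragile: assigned no warranty, nets 7; deviating to the warranty nets 18 − 16 = 2.
The Durable type gains 4 by deviating.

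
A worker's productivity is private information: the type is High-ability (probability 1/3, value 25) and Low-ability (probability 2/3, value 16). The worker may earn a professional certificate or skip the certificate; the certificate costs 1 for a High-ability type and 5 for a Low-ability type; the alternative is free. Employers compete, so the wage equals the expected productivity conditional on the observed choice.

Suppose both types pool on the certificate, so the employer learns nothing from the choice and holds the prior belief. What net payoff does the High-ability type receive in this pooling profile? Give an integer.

18

Pooled wage = 1/3·25 + 2/3·16 = 19.
High-ability pays cost 1 for the certificate, so net payoff = 19 − 1 = 18.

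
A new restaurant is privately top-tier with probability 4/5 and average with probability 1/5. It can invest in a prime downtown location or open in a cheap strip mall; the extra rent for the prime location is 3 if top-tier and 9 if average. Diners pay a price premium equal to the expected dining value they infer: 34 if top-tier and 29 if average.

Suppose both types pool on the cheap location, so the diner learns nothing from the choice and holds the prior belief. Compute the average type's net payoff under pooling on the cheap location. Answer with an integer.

33

Pooled price premium = 4/5·34 + 1/5·29 = 33.
average pays no cost for the cheap location, so net payoff = 33.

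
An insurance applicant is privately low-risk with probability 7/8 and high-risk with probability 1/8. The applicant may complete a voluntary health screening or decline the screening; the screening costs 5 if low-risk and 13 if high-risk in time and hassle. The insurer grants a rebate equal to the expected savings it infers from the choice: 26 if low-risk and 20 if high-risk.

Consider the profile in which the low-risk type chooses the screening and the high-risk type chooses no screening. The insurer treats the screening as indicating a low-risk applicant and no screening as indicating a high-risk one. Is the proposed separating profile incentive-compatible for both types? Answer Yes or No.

Under these beliefs, the screening earns rebate 26 and no screening earns rebate 20.
low-risk: the screening nets 26 − 5 = 21; no screening nets 20. low-risk prefers the screening.
high-risk: the screening nets 26 − 13 = 13; no screening nets 20. high-risk prefers no screening.
Neither type deviates, so the separating profile is an equilibrium.

Yes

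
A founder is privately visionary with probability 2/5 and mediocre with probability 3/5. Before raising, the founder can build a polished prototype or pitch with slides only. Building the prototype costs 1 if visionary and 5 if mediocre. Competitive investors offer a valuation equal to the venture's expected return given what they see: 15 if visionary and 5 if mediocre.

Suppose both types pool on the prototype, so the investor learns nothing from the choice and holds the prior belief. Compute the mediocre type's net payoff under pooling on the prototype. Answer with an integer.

4

Pooled valuation = 2/5·15 + 3/5·5 = 9.
mediocre pays cost 5 for the prototype, so net payoff = 9 − 5 = 4.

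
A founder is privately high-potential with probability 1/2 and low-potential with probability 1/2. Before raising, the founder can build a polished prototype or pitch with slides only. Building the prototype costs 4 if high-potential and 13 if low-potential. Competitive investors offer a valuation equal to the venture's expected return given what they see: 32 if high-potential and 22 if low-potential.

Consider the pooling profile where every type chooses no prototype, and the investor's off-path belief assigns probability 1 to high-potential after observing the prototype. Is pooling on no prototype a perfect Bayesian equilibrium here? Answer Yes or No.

On path, the investor holds the prior and pays 1/2·32 + 1/2·22 = 27. Off path (the prototype), believing high-potential, it pays 32.
high-potential: no prototype nets 27; the prototype nets 32 − 4 = 28. high-potential would deviate.
low-potential: no prototype nets 27; the prototype nets 32 − 13 = 19. low-potential stays.
A type deviates, so pooling fails.

No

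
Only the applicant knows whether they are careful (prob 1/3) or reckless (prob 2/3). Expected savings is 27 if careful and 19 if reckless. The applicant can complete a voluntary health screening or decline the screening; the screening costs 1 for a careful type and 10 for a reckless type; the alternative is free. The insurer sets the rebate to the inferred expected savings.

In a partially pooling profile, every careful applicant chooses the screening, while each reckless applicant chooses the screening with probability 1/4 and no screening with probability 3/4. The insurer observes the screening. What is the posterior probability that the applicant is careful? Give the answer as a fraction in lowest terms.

2/3

P(the screening) = (1/3)·1 + (2/3)·(1/4) = 1/2.
By Bayes' rule, P(careful | the screening) = (1/3) / (1/2) = 2/3.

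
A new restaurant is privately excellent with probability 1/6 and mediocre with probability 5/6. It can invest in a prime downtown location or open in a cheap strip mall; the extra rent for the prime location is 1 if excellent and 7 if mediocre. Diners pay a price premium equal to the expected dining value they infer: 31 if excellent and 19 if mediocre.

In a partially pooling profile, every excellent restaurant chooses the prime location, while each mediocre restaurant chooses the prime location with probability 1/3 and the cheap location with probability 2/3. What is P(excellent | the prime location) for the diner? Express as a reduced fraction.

P(the prime location) = (1/6)·1 + (5/6)·(1/3) = 4/9.
By Bayes' rule, P(excellent | the prime location) = (1/6) / (4/9) = 3/8.

3/8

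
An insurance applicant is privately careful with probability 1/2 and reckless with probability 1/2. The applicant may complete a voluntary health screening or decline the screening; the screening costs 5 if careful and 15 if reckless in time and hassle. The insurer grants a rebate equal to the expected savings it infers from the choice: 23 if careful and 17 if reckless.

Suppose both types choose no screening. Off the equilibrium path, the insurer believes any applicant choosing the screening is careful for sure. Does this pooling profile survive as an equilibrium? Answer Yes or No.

Yes

On path, the insurer holds the prior and pays 1/2·23 + 1/2·17 = 20. Off path (the screening), believing careful, it pays 23.
careful: no screening nets 20; the screening nets 23 − 5 = 18. careful stays.
reckless: no screening nets 20; the screening nets 23 − 15 = 8. reckless stays.
No type deviates, so pooling is sustained.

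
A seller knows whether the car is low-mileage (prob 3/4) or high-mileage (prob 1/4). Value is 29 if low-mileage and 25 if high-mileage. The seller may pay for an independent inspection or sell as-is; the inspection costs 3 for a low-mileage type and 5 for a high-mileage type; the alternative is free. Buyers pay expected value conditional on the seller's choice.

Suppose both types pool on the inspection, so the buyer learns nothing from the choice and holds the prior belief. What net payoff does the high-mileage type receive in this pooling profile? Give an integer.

Pooled price = 3/4·29 + 1/4·25 = 28.
high-mileage pays cost 5 for the inspection, so net payoff = 28 − 5 = 23.

23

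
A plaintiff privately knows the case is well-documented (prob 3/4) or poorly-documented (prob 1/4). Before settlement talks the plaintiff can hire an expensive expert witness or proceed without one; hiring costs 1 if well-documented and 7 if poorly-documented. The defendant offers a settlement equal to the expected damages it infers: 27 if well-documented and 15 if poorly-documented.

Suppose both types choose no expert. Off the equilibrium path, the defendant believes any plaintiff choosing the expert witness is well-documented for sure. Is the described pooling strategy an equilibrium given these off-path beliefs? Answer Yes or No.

On path, the defendant holds the prior and pays 3/4·27 + 1/4·15 = 24. Off path (the expert witness), believing well-documented, it pays 27.
well-documented: no expert nets 24; the expert witness nets 27 − 1 = 26. well-documented would deviate.
poorly-documented: no expert nets 24; the expert witness nets 27 − 7 = 20. poorly-documented stays.
A type deviates, so pooling fails.

No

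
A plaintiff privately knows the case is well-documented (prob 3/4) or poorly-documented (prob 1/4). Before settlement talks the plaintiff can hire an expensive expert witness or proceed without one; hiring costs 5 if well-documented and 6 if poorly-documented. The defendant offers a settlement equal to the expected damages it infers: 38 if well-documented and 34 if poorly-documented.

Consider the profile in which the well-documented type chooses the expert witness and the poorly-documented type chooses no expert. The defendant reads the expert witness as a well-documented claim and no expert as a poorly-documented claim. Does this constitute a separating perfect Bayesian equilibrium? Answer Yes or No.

No

Under these beliefs, the expert witness earns settlement 38 and no expert earns settlement 34.
well-documented: the expert witness nets 38 − 5 = 33; no expert nets 34. well-documented would deviate to no expert.
poorly-documented: the expert witness nets 38 − 6 = 32; no expert nets 34. poorly-documented prefers no expert.
well-documented has a profitable deviation, so the profile is not an equilibrium.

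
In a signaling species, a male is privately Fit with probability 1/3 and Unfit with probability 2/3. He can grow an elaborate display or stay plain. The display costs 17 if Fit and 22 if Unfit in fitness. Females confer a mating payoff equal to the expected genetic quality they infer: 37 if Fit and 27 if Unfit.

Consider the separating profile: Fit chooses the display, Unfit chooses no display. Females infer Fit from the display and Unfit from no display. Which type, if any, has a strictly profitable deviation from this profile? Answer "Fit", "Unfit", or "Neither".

Fit

The display pays 37; no display pays 27.
Fit: assigned the display, nets 37 − 17 = 20; deviating to no display nets 27.
Unfit: assigned no display, nets 27; deviating to the display nets 37 − 22 = 15.
The Fit type gains 7 by deviating.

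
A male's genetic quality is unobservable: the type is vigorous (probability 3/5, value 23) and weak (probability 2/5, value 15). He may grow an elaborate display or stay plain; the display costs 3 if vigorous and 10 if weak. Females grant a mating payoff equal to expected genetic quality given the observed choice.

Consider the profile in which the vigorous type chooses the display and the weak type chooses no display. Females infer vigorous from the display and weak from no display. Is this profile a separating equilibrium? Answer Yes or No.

Under these beliefs, the display earns mating payoff 23 and no display earns mating payoff 15.
vigorous: the display nets 23 − 3 = 20; no display nets 15. vigorous prefers the display.
weak: the display nets 23 − 10 = 13; no display nets 15. weak prefers no display.
Neither type deviates, so the separating profile is an equilibrium.

Yes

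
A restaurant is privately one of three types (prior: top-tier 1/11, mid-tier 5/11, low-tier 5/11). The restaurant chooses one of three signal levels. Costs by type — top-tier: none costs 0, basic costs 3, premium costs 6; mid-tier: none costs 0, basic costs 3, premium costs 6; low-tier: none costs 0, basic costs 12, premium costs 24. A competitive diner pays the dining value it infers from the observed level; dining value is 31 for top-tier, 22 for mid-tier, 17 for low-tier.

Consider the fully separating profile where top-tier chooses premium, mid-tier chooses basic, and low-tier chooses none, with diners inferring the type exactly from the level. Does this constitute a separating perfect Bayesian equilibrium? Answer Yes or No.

No

Separating price premiums: premium → 31, basic → 22, none → 17.
top-tier (assigned premium): none: 17 − 0 = 17; basic: 22 − 3 = 19; premium: 31 − 6 = 25. top-tier stays.
mid-tier (assigned basic): none: 17 − 0 = 17; basic: 22 − 3 = 19; premium: 31 − 6 = 25. mid-tier prefers premium.
low-tier (assigned none): none: 17 − 0 = 17; basic: 22 − 12 = 10; premium: 31 − 24 = 7. low-tier stays.
At least one type deviates; the separating profile fails.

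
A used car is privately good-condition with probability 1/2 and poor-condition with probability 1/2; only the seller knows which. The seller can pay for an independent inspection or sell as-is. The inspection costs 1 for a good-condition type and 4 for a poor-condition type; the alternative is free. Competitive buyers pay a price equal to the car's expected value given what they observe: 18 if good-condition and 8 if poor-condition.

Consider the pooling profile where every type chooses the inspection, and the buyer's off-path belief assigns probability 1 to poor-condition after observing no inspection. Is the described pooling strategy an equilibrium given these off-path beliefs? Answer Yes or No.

Yes

On path, the buyer holds the prior and pays 1/2·18 + 1/2·8 = 13. Off path (no inspection), believing poor-condition, it pays 8.
good-condition: the inspection nets 13 − 1 = 12; no inspection nets 8. good-condition stays.
poor-condition: the inspection nets 13 − 4 = 9; no inspection nets 8. poor-condition stays.
No type deviates, so pooling is sustained.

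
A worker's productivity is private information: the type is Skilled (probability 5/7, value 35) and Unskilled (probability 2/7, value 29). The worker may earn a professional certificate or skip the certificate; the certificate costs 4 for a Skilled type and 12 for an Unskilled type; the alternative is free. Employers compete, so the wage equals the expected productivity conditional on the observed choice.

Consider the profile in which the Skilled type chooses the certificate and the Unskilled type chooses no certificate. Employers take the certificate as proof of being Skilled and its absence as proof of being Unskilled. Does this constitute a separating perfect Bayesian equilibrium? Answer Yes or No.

Yes

Under these beliefs, the certificate earns wage 35 and no certificate earns wage 29.
Skilled: the certificate nets 35 − 4 = 31; no certificate nets 29. Skilled prefers the certificate.
Unskilled: the certificate nets 35 − 12 = 23; no certificate nets 29. Unskilled prefers no certificate.
Neither type deviates, so the separating profile is an equilibrium.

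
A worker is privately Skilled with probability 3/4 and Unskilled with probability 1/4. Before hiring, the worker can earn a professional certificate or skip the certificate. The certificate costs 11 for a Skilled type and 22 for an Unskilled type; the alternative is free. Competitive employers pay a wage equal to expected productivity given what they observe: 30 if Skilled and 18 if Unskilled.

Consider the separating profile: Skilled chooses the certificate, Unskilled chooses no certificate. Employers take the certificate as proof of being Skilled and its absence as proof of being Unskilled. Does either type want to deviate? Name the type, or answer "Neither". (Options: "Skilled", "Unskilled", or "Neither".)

Neither

The certificate pays 30; no certificate pays 18.
Skilled: assigned the certificate, nets 30 − 11 = 19; deviating to no certificate nets 18.
Unskilled: assigned no certificate, nets 18; deviating to the certificate nets 30 − 22 = 8.
Both types strictly prefer their assigned action; no profitable deviation.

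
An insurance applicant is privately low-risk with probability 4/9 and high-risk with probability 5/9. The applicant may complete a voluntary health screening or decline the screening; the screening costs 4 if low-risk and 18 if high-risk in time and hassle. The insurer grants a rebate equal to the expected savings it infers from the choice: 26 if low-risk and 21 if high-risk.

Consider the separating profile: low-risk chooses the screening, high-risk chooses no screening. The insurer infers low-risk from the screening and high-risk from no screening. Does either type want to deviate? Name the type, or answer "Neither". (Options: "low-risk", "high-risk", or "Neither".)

The screening pays 26; no screening pays 21.
low-risk: assigned the screening, nets 26 − 4 = 22; deviating to no screening nets 21.
high-risk: assigned no screening, nets 21; deviating to the screening nets 26 − 18 = 8.
Both types strictly prefer their assigned action; no profitable deviation.

Neither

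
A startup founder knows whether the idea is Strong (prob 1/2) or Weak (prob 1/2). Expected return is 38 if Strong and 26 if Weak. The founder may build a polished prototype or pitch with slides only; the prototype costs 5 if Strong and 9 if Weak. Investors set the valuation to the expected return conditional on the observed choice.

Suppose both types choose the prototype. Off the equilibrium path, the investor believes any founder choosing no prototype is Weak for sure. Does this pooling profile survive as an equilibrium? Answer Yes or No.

No

On path, the investor holds the prior and pays 1/2·38 + 1/2·26 = 32. Off path (no prototype), believing Weak, it pays 26.
Strong: the prototype nets 32 − 5 = 27; no prototype nets 26. Strong stays.
Weak: the prototype nets 32 − 9 = 23; no prototype nets 26. Weak would deviate.
A type deviates, so pooling fails.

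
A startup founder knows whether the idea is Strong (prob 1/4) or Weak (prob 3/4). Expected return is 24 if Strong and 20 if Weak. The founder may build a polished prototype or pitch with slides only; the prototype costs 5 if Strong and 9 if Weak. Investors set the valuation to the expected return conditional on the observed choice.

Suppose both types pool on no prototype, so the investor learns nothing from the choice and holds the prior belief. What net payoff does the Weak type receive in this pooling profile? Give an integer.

21

Pooled valuation = 1/4·24 + 3/4·20 = 21.
Weak pays no cost for no prototype, so net payoff = 21.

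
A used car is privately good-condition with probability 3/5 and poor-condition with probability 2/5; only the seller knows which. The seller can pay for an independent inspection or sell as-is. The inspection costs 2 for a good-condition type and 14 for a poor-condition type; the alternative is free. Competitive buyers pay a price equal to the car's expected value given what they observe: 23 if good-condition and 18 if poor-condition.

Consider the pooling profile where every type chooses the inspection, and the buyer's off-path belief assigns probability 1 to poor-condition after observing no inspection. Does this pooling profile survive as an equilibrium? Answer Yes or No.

No

On path, the buyer holds the prior and pays 3/5·23 + 2/5·18 = 21. Off path (no inspection), believing poor-condition, it pays 18.
good-condition: the inspection nets 21 − 2 = 19; no inspection nets 18. good-condition stays.
poor-condition: the inspection nets 21 − 14 = 7; no inspection nets 18. poor-condition would deviate.
A type deviates, so pooling fails.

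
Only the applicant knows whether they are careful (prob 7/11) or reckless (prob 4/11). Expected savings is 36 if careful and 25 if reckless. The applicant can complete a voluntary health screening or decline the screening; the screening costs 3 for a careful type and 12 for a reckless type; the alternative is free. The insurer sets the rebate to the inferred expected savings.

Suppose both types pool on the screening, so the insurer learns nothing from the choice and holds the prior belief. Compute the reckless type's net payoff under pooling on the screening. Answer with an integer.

20

Pooled rebate = 7/11·36 + 4/11·25 = 32.
reckless pays cost 12 for the screening, so net payoff = 32 − 12 = 20.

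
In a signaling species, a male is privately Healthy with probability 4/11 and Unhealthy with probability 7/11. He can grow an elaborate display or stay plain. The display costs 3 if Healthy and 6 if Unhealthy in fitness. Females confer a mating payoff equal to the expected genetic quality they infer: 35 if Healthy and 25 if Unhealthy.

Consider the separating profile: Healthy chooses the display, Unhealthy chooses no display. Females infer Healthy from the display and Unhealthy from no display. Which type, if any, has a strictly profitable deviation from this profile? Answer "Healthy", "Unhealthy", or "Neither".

Unhealthy

The display pays 35; no display pays 25.
Healthy: assigned the display, nets 35 − 3 = 32; deviating to no display nets 25.
Unhealthy: assigned no display, nets 25; deviating to the display nets 35 − 6 = 29.
The Unhealthy type gains 4 by deviating.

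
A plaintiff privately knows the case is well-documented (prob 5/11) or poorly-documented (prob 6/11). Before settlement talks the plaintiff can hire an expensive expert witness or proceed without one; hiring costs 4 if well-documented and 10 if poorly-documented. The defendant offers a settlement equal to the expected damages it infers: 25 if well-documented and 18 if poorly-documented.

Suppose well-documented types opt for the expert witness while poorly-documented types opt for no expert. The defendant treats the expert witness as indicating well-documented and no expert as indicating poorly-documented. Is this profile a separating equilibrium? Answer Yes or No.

Under these beliefs, the expert witness earns settlement 25 and no expert earns settlement 18.
well-documented: the expert witness nets 25 − 4 = 21; no expert nets 18. well-documented prefers the expert witness.
poorly-documented: the expert witness nets 25 − 10 = 15; no expert nets 18. poorly-documented prefers no expert.
Neither type deviates, so the separating profile is an equilibrium.

Yes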